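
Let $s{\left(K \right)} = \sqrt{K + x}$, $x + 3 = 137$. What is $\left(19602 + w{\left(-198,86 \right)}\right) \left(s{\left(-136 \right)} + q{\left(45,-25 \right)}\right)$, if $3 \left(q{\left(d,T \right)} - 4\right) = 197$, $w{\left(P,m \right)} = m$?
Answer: $\frac{4114792}{3} + 19688 i \sqrt{2} \approx 1.3716 \cdot 10^{6} + 27843.0 i$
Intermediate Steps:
$x = 134$ ($x = -3 + 137 = 134$)
$q{\left(d,T \right)} = \frac{209}{3}$ ($q{\left(d,T \right)} = 4 + \frac{1}{3} \cdot 197 = 4 + \frac{197}{3} = \frac{209}{3}$)
$s{\left(K \right)} = \sqrt{134 + K}$ ($s{\left(K \right)} = \sqrt{K + 134} = \sqrt{134 + K}$)
$\left(19602 + w{\left(-198,86 \right)}\right) \left(s{\left(-136 \right)} + q{\left(45,-25 \right)}\right) = \left(19602 + 86\right) \left(\sqrt{134 - 136} + \frac{209}{3}\right) = 19688 \left(\sqrt{-2} + \frac{209}{3}\right) = 19688 \left(i \sqrt{2} + \frac{209}{3}\right) = 19688 \left(\frac{209}{3} + i \sqrt{2}\right) = \frac{4114792}{3} + 19688 i \sqrt{2}$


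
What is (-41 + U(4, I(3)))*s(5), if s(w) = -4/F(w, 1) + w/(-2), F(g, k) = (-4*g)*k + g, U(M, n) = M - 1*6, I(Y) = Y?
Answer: 2881/30 ≈ 96.033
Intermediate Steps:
U(M, n) = -6 + M (U(M, n) = M - 6 = -6 + M)
F(g, k) = g - 4*g*k (F(g, k) = -4*g*k + g = g - 4*g*k)
s(w) = -w/2 + 4/(3*w) (s(w) = -4*1/(w*(1 - 4*1)) + w/(-2) = -4*1/(w*(1 - 4)) + w*(-1/2) = -4*(-1/(3*w)) - w/2 = -(-4)/(3*w) - w/2 = 4/(3*w) - w/2 = -w/2 + 4/(3*w))
(-41 + U(4, I(3)))*s(5) = (-41 + (-6 + 4))*(-1/2*5 + (4/3)/5) = (-41 - 2)*(-5/2 + (4/3)*(1/5)) = -43*(-5/2 + 4/15) = -43*(-67/30) = 2881/30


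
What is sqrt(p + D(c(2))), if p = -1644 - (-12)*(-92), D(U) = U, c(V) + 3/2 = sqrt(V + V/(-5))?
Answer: sqrt(-274950 + 40*sqrt(10))/10 ≈ 52.424*I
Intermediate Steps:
c(V) = -3/2 + 2*sqrt(5)*sqrt(V)/5 (c(V) = -3/2 + sqrt(V + V/(-5)) = -3/2 + sqrt(V + V*(-1/5)) = -3/2 + sqrt(V - V/5) = -3/2 + sqrt(4*V/5) = -3/2 + 2*sqrt(5)*sqrt(V)/5)
p = -2748 (p = -1644 - 1*1104 = -1644 - 1104 = -2748)
sqrt(p + D(c(2))) = sqrt(-2748 + (-3/2 + 2*sqrt(5)*sqrt(2)/5)) = sqrt(-2748 + (-3/2 + 2*sqrt(10)/5)) = sqrt(-5499/2 + 2*sqrt(10)/5)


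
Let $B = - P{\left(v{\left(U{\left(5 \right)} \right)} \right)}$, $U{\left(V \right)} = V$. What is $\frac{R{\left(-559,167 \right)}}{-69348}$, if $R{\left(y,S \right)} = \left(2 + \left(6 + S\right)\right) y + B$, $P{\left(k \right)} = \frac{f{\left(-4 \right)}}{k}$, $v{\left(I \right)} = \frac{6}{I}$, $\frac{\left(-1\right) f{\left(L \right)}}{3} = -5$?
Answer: $\frac{65225}{46232} \approx 1.4108$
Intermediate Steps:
$f{\left(L \right)} = 15$ ($f{\left(L \right)} = \left(-3\right) \left(-5\right) = 15$)
$P{\left(k \right)} = \frac{15}{k}$
$B = - \frac{25}{2}$ ($B = - \frac{15}{6 \cdot \frac{1}{5}} = - \frac{15}{\frac{6}{5}} = - \frac{15 \cdot 5}{6} = \left(-1\right) \frac{25}{2} = - \frac{25}{2} \approx -12.5$)
$R{\left(y,S \right)} = - \frac{25}{2} + y \left(8 + S\right)$ ($R{\left(y,S \right)} = \left(2 + \left(6 + S\right)\right) y - \frac{25}{2} = \left(8 + S\right) y - \frac{25}{2} = y \left(8 + S\right) - \frac{25}{2} = - \frac{25}{2} + y \left(8 + S\right)$)
$\frac{R{\left(-559,167 \right)}}{-69348} = \frac{- \frac{25}{2} + 8 \left(-559\right) + 167 \left(-559\right)}{-69348} = \left(- \frac{25}{2} - 4472 - 93353\right) \left(- \frac{1}{69348}\right) = \left(- \frac{195675}{2}\right) \left(- \frac{1}{69348}\right) = \frac{65225}{46232}$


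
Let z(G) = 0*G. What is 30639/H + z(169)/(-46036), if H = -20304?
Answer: -10213/6768 ≈ -1.5090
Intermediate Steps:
z(G) = 0
30639/H + z(169)/(-46036) = 30639/(-20304) + 0/(-46036) = 30639*(-1/20304) + 0*(-1/46036) = -10213/6768 + 0 = -10213/6768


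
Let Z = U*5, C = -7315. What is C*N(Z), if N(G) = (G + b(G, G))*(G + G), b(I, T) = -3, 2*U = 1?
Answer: 36575/2 ≈ 18288.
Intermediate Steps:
U = ½ (U = (½)*1 = ½ ≈ 0.50000)
Z = 5/2 (Z = (½)*5 = 5/2 ≈ 2.5000)
N(G) = 2*G*(-3 + G) (N(G) = (G - 3)*(G + G) = (-3 + G)*(2*G) = 2*G*(-3 + G))
C*N(Z) = -14630*5*(-3 + 5/2)/2 = -14630*5*(-1)/(2*2) = -7315*(-5/2) = 36575/2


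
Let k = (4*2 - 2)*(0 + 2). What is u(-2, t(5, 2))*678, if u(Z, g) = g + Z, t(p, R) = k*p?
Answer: 39324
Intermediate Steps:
k = 12 (k = (8 - 2)*2 = 6*2 = 12)
t(p, R) = 12*p
u(Z, g) = Z + g
u(-2, t(5, 2))*678 = (-2 + 12*5)*678 = (-2 + 60)*678 = 58*678 = 39324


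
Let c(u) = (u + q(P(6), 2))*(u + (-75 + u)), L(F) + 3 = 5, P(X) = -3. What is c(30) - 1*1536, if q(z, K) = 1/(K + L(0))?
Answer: -7959/4 ≈ -1989.8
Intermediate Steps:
L(F) = 2 (L(F) = -3 + 5 = 2)
q(z, K) = 1/(2 + K) (q(z, K) = 1/(K + 2) = 1/(2 + K))
c(u) = (-75 + 2*u)*(¼ + u) (c(u) = (u + 1/(2 + 2))*(u + (-75 + u)) = (u + 1/4)*(-75 + 2*u) = (u + ¼)*(-75 + 2*u) = (¼ + u)*(-75 + 2*u) = (-75 + 2*u)*(¼ + u))
c(30) - 1*1536 = (-75/4 + 2*30² - 149/2*30) - 1*1536 = (-75/4 + 2*900 - 2235) - 1536 = (-75/4 + 1800 - 2235) - 1536 = -1815/4 - 1536 = -7959/4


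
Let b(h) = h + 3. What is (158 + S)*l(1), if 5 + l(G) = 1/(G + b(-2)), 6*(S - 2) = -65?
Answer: -2685/4 ≈ -671.25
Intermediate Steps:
b(h) = 3 + h
S = -53/6 (S = 2 + (⅙)*(-65) = 2 - 65/6 = -53/6 ≈ -8.8333)
l(G) = -5 + 1/(1 + G) (l(G) = -5 + 1/(G + (3 - 2)) = -5 + 1/(G + 1) = -5 + 1/(1 + G))
(158 + S)*l(1) = (158 - 53/6)*((-4 - 5*1)/(1 + 1)) = 895*((-4 - 5)/2)/6 = 895*((½)*(-9))/6 = (895/6)*(-9/2) = -2685/4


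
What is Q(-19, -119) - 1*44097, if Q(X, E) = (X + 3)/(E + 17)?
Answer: -2248939/51 ≈ -44097.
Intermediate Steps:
Q(X, E) = (3 + X)/(17 + E)
Q(-19, -119) - 1*44097 = (3 - 19)/(17 - 119) - 1*44097 = -16/(-102) - 44097 = -1/102*(-16) - 44097 = 8/51 - 44097 = -2248939/51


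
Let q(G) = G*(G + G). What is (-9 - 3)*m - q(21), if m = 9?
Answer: -990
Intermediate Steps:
q(G) = 2*G² (q(G) = G*(2*G) = 2*G²)
(-9 - 3)*m - q(21) = (-9 - 3)*9 - 2*21² = -12*9 - 2*441 = -108 - 1*882 = -108 - 882 = -990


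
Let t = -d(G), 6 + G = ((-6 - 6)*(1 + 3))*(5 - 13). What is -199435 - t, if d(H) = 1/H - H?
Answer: -75529313/378 ≈ -1.9981e+5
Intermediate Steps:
G = 378 (G = -6 + ((-6 - 6)*(1 + 3))*(5 - 13) = -6 - 12*4*(-8) = -6 - 48*(-8) = -6 + 384 = 378)
t = 142883/378 (t = -(1/378 - 1*378) = -(1/378 - 378) = -1*(-142883/378) = 142883/378 ≈ 378.00)
-199435 - t = -199435 - 1*142883/378 = -199435 - 142883/378 = -75529313/378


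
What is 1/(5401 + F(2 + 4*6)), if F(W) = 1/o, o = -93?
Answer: 93/502292 ≈ 0.00018515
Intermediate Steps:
F(W) = -1/93 (F(W) = 1/(-93) = -1/93)
1/(5401 + F(2 + 4*6)) = 1/(5401 - 1/93) = 1/(502292/93) = 93/502292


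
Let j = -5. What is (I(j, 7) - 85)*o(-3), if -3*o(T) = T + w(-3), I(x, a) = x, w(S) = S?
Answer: -180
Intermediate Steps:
o(T) = 1 - T/3 (o(T) = -(T - 3)/3 = -(-3 + T)/3 = 1 - T/3)
(I(j, 7) - 85)*o(-3) = (-5 - 85)*(1 - ⅓*(-3)) = -90*(1 + 1) = -90*2 = -180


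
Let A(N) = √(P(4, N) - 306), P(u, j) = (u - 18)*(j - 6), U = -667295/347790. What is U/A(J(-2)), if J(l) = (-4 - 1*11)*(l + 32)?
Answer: -133459*√6078/422773524 ≈ -0.024610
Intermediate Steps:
J(l) = -480 - 15*l (J(l) = (-4 - 11)*(32 + l) = -15*(32 + l) = -480 - 15*l)
U = -133459/69558 (U = -667295*1/347790 = -133459/69558 ≈ -1.9187)
P(u, j) = (-18 + u)*(-6 + j)
A(N) = √(-222 - 14*N) (A(N) = √((108 - 18*N - 6*4 + N*4) - 306) = √((108 - 18*N - 24 + 4*N) - 306) = √((84 - 14*N) - 306) = √(-222 - 14*N))
U/A(J(-2)) = -133459/(69558*√(-222 - 14*(-480 - 15*(-2)))) = -133459/(69558*√(-222 - 14*(-480 + 30))) = -133459/(69558*√(-222 - 14*(-450))) = -133459/(69558*√(-222 + 6300)) = -133459*√6078/6078/69558 = -133459*√6078/422773524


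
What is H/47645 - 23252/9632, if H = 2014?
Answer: -272110673/114729160 ≈ -2.3718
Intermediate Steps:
H/47645 - 23252/9632 = 2014/47645 - 23252/9632 = 2014*(1/47645) - 23252*1/9632 = 2014/47645 - 5813/2408 = -272110673/114729160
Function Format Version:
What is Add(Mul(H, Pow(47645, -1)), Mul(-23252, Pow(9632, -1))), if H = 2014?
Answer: Rational(-272110673, 114729160) ≈ -2.3718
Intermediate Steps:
Add(Mul(H, Pow(47645, -1)), Mul(-23252, Pow(9632, -1))) = Add(Mul(2014, Pow(47645, -1)), Mul(-23252, Pow(9632, -1))) = Add(Mul(2014, Rational(1, 47645)), Mul(-23252, Rational(1, 9632))) = Add(Rational(2014, 47645), Rational(-5813, 2408)) = Rational(-272110673, 114729160)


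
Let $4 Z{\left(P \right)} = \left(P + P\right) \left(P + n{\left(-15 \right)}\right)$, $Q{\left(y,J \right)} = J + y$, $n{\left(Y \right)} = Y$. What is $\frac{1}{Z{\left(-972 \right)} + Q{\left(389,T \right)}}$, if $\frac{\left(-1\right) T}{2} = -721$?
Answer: $\frac{1}{481513} \approx 2.0768 \cdot 10^{-6}$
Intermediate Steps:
$T = 1442$ ($T = \left(-2\right) \left(-721\right) = 1442$)
$Z{\left(P \right)} = \frac{P \left(-15 + P\right)}{2}$ ($Z{\left(P \right)} = \frac{\left(P + P\right) \left(P - 15\right)}{4} = \frac{2 P \left(-15 + P\right)}{4} = \frac{P \left(-15 + P\right)}{2}$)
$\frac{1}{Z{\left(-972 \right)} + Q{\left(389,T \right)}} = \frac{1}{\frac{1}{2} \left(-972\right) \left(-15 - 972\right) + \left(1442 + 389\right)} = \frac{1}{\frac{1}{2} \left(-972\right) \left(-987\right) + 1831} = \frac{1}{479682 + 1831} = \frac{1}{481513}$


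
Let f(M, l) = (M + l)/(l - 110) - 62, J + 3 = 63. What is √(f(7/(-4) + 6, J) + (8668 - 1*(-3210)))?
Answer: √4725886/20 ≈ 108.70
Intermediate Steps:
J = 60 (J = -3 + 63 = 60)
f(M, l) = -62 + (M + l)/(-110 + l) (f(M, l) = (M + l)/(-110 + l) - 62 = -62 + (M + l)/(-110 + l))
√(f(7/(-4) + 6, J) + (8668 - 1*(-3210))) = √((6820 + (7/(-4) + 6) - 61*60)/(-110 + 60) + (8668 - 1*(-3210))) = √((6820 + (7*(-¼) + 6) - 3660)/(-50) + (8668 + 3210)) = √(-(6820 + (-7/4 + 6) - 3660)/50 + 11878) = √(-(6820 + 17/4 - 3660)/50 + 11878) = √(-1/50*12657/4 + 11878) = √(-12657/200 + 11878) = √(2362943/200) = √4725886/20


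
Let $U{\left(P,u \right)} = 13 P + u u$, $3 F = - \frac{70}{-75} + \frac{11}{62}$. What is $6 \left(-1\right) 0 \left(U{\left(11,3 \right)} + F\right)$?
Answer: $0$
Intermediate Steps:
$F = \frac{1033}{2790}$ ($F = \frac{- \frac{70}{-75} + \frac{11}{62}}{3} = \frac{\left(-70\right) \left(- \frac{1}{75}\right) + 11 \cdot \frac{1}{62}}{3} = \frac{\frac{14}{15} + \frac{11}{62}}{3} = \frac{1}{3} \cdot \frac{1033}{930} = \frac{1033}{2790} \approx 0.37025$)
$U{\left(P,u \right)} = u^{2} + 13 P$ ($U{\left(P,u \right)} = 13 P + u^{2} = u^{2} + 13 P$)
$6 \left(-1\right) 0 \left(U{\left(11,3 \right)} + F\right) = 6 \left(-1\right) 0 \left(\left(3^{2} + 13 \cdot 11\right) + \frac{1033}{2790}\right) = \left(-6\right) 0 \left(\left(9 + 143\right) + \frac{1033}{2790}\right) = 0 \left(152 + \frac{1033}{2790}\right) = 0 \cdot \frac{425113}{2790} = 0$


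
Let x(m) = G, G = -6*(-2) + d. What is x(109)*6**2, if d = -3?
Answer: 324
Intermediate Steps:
G = 9 (G = -6*(-2) - 3 = 12 - 3 = 9)
x(m) = 9
x(109)*6**2 = 9*6**2 = 9*36 = 324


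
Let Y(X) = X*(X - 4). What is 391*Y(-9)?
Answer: 45747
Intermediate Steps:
Y(X) = X*(-4 + X)
391*Y(-9) = 391*(-9*(-4 - 9)) = 391*(-9*(-13)) = 391*117 = 45747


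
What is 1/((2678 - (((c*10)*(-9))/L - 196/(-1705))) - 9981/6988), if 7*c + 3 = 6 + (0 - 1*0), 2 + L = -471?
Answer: 3586276540/9598221563167 ≈ 0.00037364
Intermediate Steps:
L = -473 (L = -2 - 471 = -473)
c = 3/7 (c = -3/7 + (6 + (0 - 1*0))/7 = -3/7 + (6 + (0 + 0))/7 = -3/7 + (6 + 0)/7 = -3/7 + (⅐)*6 = -3/7 + 6/7 = 3/7 ≈ 0.42857)
1/((2678 - (((c*10)*(-9))/L - 196/(-1705))) - 9981/6988) = 1/((2678 - ((((3/7)*10)*(-9))/(-473) - 196/(-1705))) - 9981/6988) = 1/((2678 - (((30/7)*(-9))*(-1/473) - 196*(-1/1705))) - 9981*1/6988) = 1/((2678 - (-270/7*(-1/473) + 196/1705)) - 9981/6988) = 1/((2678 - (270/3311 + 196/1705)) - 9981/6988) = 1/((2678 - 1*100846/513205) - 9981/6988) = 1/((2678 - 100846/513205) - 9981/6988) = 1/(1374262144/513205 - 9981/6988) = 1/(9598221563167/3586276540) = 3586276540/9598221563167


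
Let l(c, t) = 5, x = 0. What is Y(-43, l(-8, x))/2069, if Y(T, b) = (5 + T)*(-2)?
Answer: 76/2069 ≈ 0.036733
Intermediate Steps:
Y(T, b) = -10 - 2*T
Y(-43, l(-8, x))/2069 = (-10 - 2*(-43))/2069 = (-10 + 86)*(1/2069) = 76*(1/2069) = 76/2069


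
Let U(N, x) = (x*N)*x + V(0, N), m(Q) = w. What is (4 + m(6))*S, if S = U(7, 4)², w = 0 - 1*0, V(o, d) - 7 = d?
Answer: 63504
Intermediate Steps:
V(o, d) = 7 + d
w = 0 (w = 0 + 0 = 0)
m(Q) = 0
U(N, x) = 7 + N + N*x² (U(N, x) = (x*N)*x + (7 + N) = (N*x)*x + (7 + N) = N*x² + (7 + N) = 7 + N + N*x²)
S = 15876 (S = (7 + 7 + 7*4²)² = (7 + 7 + 7*16)² = (7 + 7 + 112)² = 126² = 15876)
(4 + m(6))*S = (4 + 0)*15876 = 4*15876 = 63504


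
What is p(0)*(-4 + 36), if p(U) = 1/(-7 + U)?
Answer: -32/7 ≈ -4.5714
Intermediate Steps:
p(0)*(-4 + 36) = (-4 + 36)/(-7 + 0) = 32/(-7) = -1/7*32 = -32/7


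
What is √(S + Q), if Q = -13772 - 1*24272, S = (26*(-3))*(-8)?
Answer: 2*I*√9355 ≈ 193.44*I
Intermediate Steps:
S = 624 (S = -78*(-8) = 624)
Q = -38044 (Q = -13772 - 24272 = -38044)
√(S + Q) = √(624 - 38044) = √(-37420) = 2*I*√9355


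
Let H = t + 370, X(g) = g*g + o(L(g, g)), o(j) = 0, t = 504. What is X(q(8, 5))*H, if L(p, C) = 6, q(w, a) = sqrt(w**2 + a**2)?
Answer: 77786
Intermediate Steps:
q(w, a) = sqrt(a**2 + w**2)
X(g) = g**2 (X(g) = g*g + 0 = g**2 + 0 = g**2)
H = 874 (H = 504 + 370 = 874)
X(q(8, 5))*H = (sqrt(5**2 + 8**2))**2*874 = (sqrt(25 + 64))**2*874 = (sqrt(89))**2*874 = 89*874 = 77786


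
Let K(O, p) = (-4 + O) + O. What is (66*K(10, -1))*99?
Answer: 104544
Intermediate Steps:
K(O, p) = -4 + 2*O
(66*K(10, -1))*99 = (66*(-4 + 2*10))*99 = (66*(-4 + 20))*99 = (66*16)*99 = 1056*99 = 104544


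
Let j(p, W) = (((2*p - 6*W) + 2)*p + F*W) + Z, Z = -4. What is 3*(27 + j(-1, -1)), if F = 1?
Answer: 48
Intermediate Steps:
j(p, W) = -4 + W + p*(2 - 6*W + 2*p) (j(p, W) = (((2*p - 6*W) + 2)*p + 1*W) - 4 = (((-6*W + 2*p) + 2)*p + W) - 4 = ((2 - 6*W + 2*p)*p + W) - 4 = (p*(2 - 6*W + 2*p) + W) - 4 = (W + p*(2 - 6*W + 2*p)) - 4 = -4 + W + p*(2 - 6*W + 2*p))
3*(27 + j(-1, -1)) = 3*(27 + (-4 - 1 + 2*(-1) + 2*(-1)² - 6*(-1)*(-1))) = 3*(27 + (-4 - 1 - 2 + 2*1 - 6)) = 3*(27 + (-4 - 1 - 2 + 2 - 6)) = 3*(27 - 11) = 3*16 = 48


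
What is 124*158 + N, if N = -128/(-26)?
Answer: 254760/13 ≈ 19597.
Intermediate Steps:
N = 64/13 (N = -128*(-1/26) = 64/13 ≈ 4.9231)
124*158 + N = 124*158 + 64/13 = 19592 + 64/13 = 254760/13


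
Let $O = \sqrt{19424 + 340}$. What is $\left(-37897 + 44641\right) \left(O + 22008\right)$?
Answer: $148421952 + 121392 \sqrt{61} \approx 1.4937 \cdot 10^{8}$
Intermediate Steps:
$O = 18 \sqrt{61}$ ($O = \sqrt{19764} = 18 \sqrt{61} \approx 140.58$)
$\left(-37897 + 44641\right) \left(O + 22008\right) = \left(-37897 + 44641\right) \left(18 \sqrt{61} + 22008\right) = 6744 \left(22008 + 18 \sqrt{61}\right) = 148421952 + 121392 \sqrt{61}$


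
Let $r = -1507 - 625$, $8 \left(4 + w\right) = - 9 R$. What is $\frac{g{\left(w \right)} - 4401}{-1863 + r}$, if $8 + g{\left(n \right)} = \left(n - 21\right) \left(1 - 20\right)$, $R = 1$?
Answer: $\frac{31301}{31960} \approx 0.97938$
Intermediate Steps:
$w = - \frac{41}{8}$ ($w = -4 + \frac{\left(-9\right) 1}{8} = -4 + \frac{1}{8} \left(-9\right) = -4 - \frac{9}{8} = - \frac{41}{8} \approx -5.125$)
$g{\left(n \right)} = 391 - 19 n$ ($g{\left(n \right)} = -8 + \left(n - 21\right) \left(1 - 20\right) = -8 + \left(-21 + n\right) \left(-19\right) = -8 - \left(-399 + 19 n\right) = 391 - 19 n$)
$r = -2132$
$\frac{g{\left(w \right)} - 4401}{-1863 + r} = \frac{\left(391 - - \frac{779}{8}\right) - 4401}{-1863 - 2132} = \frac{\left(391 + \frac{779}{8}\right) - 4401}{-3995} = \left(\frac{3907}{8} - 4401\right) \left(- \frac{1}{3995}\right) = \left(- \frac{31301}{8}\right) \left(- \frac{1}{3995}\right) = \frac{31301}{31960}$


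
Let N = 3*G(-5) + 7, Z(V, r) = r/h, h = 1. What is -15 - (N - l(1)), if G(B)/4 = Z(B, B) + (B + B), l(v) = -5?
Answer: 153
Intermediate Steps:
Z(V, r) = r (Z(V, r) = r/1 = r*1 = r)
G(B) = 12*B (G(B) = 4*(B + (B + B)) = 4*(B + 2*B) = 4*(3*B) = 12*B)
N = -173 (N = 3*(12*(-5)) + 7 = 3*(-60) + 7 = -180 + 7 = -173)
-15 - (N - l(1)) = -15 - (-173 - (-5)) = -15 - (-173 - 1*(-5)) = -15 - (-173 + 5) = -15 - 1*(-168) = -15 + 168 = 153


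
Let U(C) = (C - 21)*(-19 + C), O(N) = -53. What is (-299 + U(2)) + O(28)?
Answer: -29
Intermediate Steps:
U(C) = (-21 + C)*(-19 + C)
(-299 + U(2)) + O(28) = (-299 + (399 + 2² - 40*2)) - 53 = (-299 + (399 + 4 - 80)) - 53 = (-299 + 323) - 53 = 24 - 53 = -29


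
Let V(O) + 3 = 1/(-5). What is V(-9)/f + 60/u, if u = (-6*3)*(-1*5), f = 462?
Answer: 254/385 ≈ 0.65974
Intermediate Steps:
V(O) = -16/5 (V(O) = -3 + 1/(-5) = -3 - ⅕ = -16/5)
u = 90 (u = -18*(-5) = 90)
V(-9)/f + 60/u = -16/5/462 + 60/90 = -16/5*1/462 + 60*(1/90) = -8/1155 + ⅔ = 254/385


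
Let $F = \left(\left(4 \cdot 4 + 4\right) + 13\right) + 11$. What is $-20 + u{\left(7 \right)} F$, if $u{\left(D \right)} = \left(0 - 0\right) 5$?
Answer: $-20$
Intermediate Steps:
$u{\left(D \right)} = 0$ ($u{\left(D \right)} = \left(0 + 0\right) 5 = 0 \cdot 5 = 0$)
$F = 44$ ($F = \left(\left(16 + 4\right) + 13\right) + 11 = \left(20 + 13\right) + 11 = 33 + 11 = 44$)
$-20 + u{\left(7 \right)} F = -20 + 0 \cdot 44 = -20 + 0 = -20$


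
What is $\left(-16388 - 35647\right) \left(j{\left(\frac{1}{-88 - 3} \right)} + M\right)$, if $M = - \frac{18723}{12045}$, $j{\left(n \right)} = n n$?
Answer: $\frac{537809886342}{6649643} \approx 80878.0$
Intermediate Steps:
$j{\left(n \right)} = n^{2}$
$M = - \frac{6241}{4015}$ ($M = \left(-18723\right) \frac{1}{12045} = - \frac{6241}{4015} \approx -1.5544$)
$\left(-16388 - 35647\right) \left(j{\left(\frac{1}{-88 - 3} \right)} + M\right) = \left(-16388 - 35647\right) \left(\left(\frac{1}{-88 - 3}\right)^{2} - \frac{6241}{4015}\right) = - 52035 \left(\left(\frac{1}{-91}\right)^{2} - \frac{6241}{4015}\right) = - 52035 \left(\left(- \frac{1}{91}\right)^{2} - \frac{6241}{4015}\right) = - 52035 \left(\frac{1}{8281} - \frac{6241}{4015}\right) = \left(-52035\right) \left(- \frac{51677706}{33248215}\right) = \frac{537809886342}{6649643}$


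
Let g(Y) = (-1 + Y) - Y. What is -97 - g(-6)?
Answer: -96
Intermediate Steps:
g(Y) = -1
-97 - g(-6) = -97 - 1*(-1) = -97 + 1 = -96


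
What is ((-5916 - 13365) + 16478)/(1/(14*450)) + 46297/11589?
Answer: -204648945803/11589 ≈ -1.7659e+7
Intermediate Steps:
((-5916 - 13365) + 16478)/(1/(14*450)) + 46297/11589 = (-19281 + 16478)/(1/6300) + 46297*(1/11589) = -2803/1/6300 + 46297/11589 = -2803*6300 + 46297/11589 = -17658900 + 46297/11589 = -204648945803/11589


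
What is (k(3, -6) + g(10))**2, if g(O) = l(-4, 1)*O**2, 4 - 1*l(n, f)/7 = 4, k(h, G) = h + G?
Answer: 9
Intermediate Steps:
k(h, G) = G + h
l(n, f) = 0 (l(n, f) = 28 - 7*4 = 28 - 28 = 0)
g(O) = 0 (g(O) = 0*O**2 = 0)
(k(3, -6) + g(10))**2 = ((-6 + 3) + 0)**2 = (-3 + 0)**2 = (-3)**2 = 9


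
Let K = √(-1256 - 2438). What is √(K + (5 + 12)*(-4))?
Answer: √(-68 + I*√3694) ≈ 3.4061 + 8.922*I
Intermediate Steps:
K = I*√3694 (K = √(-3694) = I*√3694 ≈ 60.778*I)
√(K + (5 + 12)*(-4)) = √(I*√3694 + (5 + 12)*(-4)) = √(I*√3694 + 17*(-4)) = √(I*√3694 - 68) = √(-68 + I*√3694)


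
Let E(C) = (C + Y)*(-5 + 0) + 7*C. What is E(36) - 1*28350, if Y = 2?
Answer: -28288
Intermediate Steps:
E(C) = -10 + 2*C (E(C) = (C + 2)*(-5 + 0) + 7*C = (2 + C)*(-5) + 7*C = (-10 - 5*C) + 7*C = -10 + 2*C)
E(36) - 1*28350 = (-10 + 2*36) - 1*28350 = (-10 + 72) - 28350 = 62 - 28350 = -28288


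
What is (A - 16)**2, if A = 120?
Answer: 10816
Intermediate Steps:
(A - 16)**2 = (120 - 16)**2 = 104**2 = 10816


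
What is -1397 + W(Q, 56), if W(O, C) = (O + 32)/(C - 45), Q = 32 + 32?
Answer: -15271/11 ≈ -1388.3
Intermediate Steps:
Q = 64
W(O, C) = (32 + O)/(-45 + C)
-1397 + W(Q, 56) = -1397 + (32 + 64)/(-45 + 56) = -1397 + 96/11 = -15271/11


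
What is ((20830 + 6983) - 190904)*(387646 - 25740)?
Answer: -59023611446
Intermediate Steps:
((20830 + 6983) - 190904)*(387646 - 25740) = (27813 - 190904)*361906 = -163091*361906 = -59023611446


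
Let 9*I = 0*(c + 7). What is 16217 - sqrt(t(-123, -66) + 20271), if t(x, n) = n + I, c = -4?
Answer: 16217 - 3*sqrt(2245) ≈ 16075.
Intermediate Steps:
I = 0 (I = (0*(-4 + 7))/9 = (0*3)/9 = (1/9)*0 = 0)
t(x, n) = n (t(x, n) = n + 0 = n)
16217 - sqrt(t(-123, -66) + 20271) = 16217 - sqrt(-66 + 20271) = 16217 - sqrt(20205) = 16217 - 3*sqrt(2245)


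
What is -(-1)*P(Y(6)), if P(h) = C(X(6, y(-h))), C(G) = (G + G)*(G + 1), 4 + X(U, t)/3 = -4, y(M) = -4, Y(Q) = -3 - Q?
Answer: 1104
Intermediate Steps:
X(U, t) = -24 (X(U, t) = -12 + 3*(-4) = -12 - 12 = -24)
C(G) = 2*G*(1 + G) (C(G) = (2*G)*(1 + G) = 2*G*(1 + G))
P(h) = 1104 (P(h) = 2*(-24)*(1 - 24) = 2*(-24)*(-23) = 1104)
-(-1)*P(Y(6)) = -(-1)*1104 = -1*(-1104) = 1104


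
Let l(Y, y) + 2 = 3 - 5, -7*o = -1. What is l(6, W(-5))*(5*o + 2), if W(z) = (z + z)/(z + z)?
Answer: -76/7 ≈ -10.857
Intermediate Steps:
o = 1/7 (o = -1/7*(-1) = 1/7 ≈ 0.14286)
W(z) = 1 (W(z) = (2*z)/((2*z)) = (2*z)*(1/(2*z)) = 1)
l(Y, y) = -4 (l(Y, y) = -2 + (3 - 5) = -2 - 2 = -4)
l(6, W(-5))*(5*o + 2) = -4*(5*(1/7) + 2) = -4*(5/7 + 2) = -4*19/7 = -76/7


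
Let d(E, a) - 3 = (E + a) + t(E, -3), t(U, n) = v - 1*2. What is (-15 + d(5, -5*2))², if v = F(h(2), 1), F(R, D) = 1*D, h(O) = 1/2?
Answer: 324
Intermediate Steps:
h(O) = ½
F(R, D) = D
v = 1
t(U, n) = -1 (t(U, n) = 1 - 1*2 = 1 - 2 = -1)
d(E, a) = 2 + E + a (d(E, a) = 3 + ((E + a) - 1) = 3 + (-1 + E + a) = 2 + E + a)
(-15 + d(5, -5*2))² = (-15 + (2 + 5 - 5*2))² = (-15 + (2 + 5 - 10))² = (-15 - 3)² = (-18)² = 324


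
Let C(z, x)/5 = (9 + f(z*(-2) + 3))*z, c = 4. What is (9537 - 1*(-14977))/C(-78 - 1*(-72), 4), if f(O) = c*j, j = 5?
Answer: -12257/435 ≈ -28.177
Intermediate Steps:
f(O) = 20 (f(O) = 4*5 = 20)
C(z, x) = 145*z (C(z, x) = 5*((9 + 20)*z) = 5*(29*z) = 145*z)
(9537 - 1*(-14977))/C(-78 - 1*(-72), 4) = (9537 - 1*(-14977))/((145*(-78 - 1*(-72)))) = (9537 + 14977)/((145*(-78 + 72))) = 24514/((145*(-6))) = 24514/(-870) = 24514*(-1/870) = -12257/435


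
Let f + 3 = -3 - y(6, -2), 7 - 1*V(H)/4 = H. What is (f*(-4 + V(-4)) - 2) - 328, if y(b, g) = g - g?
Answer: -570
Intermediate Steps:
y(b, g) = 0
V(H) = 28 - 4*H
f = -6 (f = -3 + (-3 - 1*0) = -3 + (-3 + 0) = -3 - 3 = -6)
(f*(-4 + V(-4)) - 2) - 328 = (-6*(-4 + (28 - 4*(-4))) - 2) - 328 = (-6*(-4 + (28 + 16)) - 2) - 328 = (-6*(-4 + 44) - 2) - 328 = (-6*40 - 2) - 328 = (-240 - 2) - 328 = -242 - 328 = -570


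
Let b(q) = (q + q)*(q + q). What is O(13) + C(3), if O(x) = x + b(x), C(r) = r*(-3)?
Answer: 680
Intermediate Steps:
C(r) = -3*r
b(q) = 4*q² (b(q) = (2*q)*(2*q) = 4*q²)
O(x) = x + 4*x²
O(13) + C(3) = 13*(1 + 4*13) - 3*3 = 13*(1 + 52) - 9 = 13*53 - 9 = 689 - 9 = 680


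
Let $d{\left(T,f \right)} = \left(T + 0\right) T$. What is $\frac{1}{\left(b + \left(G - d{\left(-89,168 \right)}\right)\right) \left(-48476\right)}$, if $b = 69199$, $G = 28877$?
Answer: $- \frac{1}{4370353780} \approx -2.2881 \cdot 10^{-10}$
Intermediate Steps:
$d{\left(T,f \right)} = T^{2}$ ($d{\left(T,f \right)} = T T = T^{2}$)
$\frac{1}{\left(b + \left(G - d{\left(-89,168 \right)}\right)\right) \left(-48476\right)} = \frac{1}{\left(69199 + \left(28877 - \left(-89\right)^{2}\right)\right) \left(-48476\right)} = \frac{1}{69199 + \left(28877 - 7921\right)} \left(- \frac{1}{48476}\right) = \frac{1}{69199 + 20956} \left(- \frac{1}{48476}\right) = \frac{1}{90155} \left(- \frac{1}{48476}\right) = - \frac{1}{4370353780}$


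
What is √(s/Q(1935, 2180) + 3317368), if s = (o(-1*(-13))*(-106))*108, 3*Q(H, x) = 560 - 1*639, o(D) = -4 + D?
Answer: 4*√1295507017/79 ≈ 1822.4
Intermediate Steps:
Q(H, x) = -79/3 (Q(H, x) = (560 - 1*639)/3 = (560 - 639)/3 = (⅓)*(-79) = -79/3)
s = -103032 (s = ((-4 - 1*(-13))*(-106))*108 = ((-4 + 13)*(-106))*108 = (9*(-106))*108 = -954*108 = -103032)
√(s/Q(1935, 2180) + 3317368) = √(-103032/(-79/3) + 3317368) = √(-103032*(-3/79) + 3317368) = √(309096/79 + 3317368) = √(262381168/79) = 4*√1295507017/79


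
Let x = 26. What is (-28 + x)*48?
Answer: -96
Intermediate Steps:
(-28 + x)*48 = (-28 + 26)*48 = -2*48 = -96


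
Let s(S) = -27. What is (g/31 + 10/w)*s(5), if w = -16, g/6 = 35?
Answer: -41175/248 ≈ -166.03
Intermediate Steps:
g = 210 (g = 6*35 = 210)
(g/31 + 10/w)*s(5) = (210/31 + 10/(-16))*(-27) = (210*(1/31) + 10*(-1/16))*(-27) = (210/31 - 5/8)*(-27) = (1525/248)*(-27) = -41175/248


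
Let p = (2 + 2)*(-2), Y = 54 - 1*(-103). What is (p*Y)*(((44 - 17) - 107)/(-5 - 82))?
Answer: -100480/87 ≈ -1154.9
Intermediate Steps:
Y = 157 (Y = 54 + 103 = 157)
p = -8 (p = 4*(-2) = -8)
(p*Y)*(((44 - 17) - 107)/(-5 - 82)) = (-8*157)*(((44 - 17) - 107)/(-5 - 82)) = -1256*(27 - 107)/(-87) = -(-100480)*(-1)/87 = -1256*80/87 = -100480/87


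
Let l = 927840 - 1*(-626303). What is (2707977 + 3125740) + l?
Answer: 7387860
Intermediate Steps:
l = 1554143 (l = 927840 + 626303 = 1554143)
(2707977 + 3125740) + l = (2707977 + 3125740) + 1554143 = 5833717 + 1554143 = 7387860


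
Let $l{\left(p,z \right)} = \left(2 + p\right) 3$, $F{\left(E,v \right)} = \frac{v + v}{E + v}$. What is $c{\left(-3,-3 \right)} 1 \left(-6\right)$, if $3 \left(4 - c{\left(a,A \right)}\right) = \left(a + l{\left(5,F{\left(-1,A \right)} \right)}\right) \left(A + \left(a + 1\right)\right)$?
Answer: $-204$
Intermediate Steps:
$F{\left(E,v \right)} = \frac{2 v}{E + v}$
$l{\left(p,z \right)} = 6 + 3 p$
$c{\left(a,A \right)} = 4 - \frac{\left(21 + a\right) \left(1 + A + a\right)}{3}$ ($c{\left(a,A \right)} = 4 - \frac{\left(a + \left(6 + 3 \cdot 5\right)\right) \left(A + \left(a + 1\right)\right)}{3} = 4 - \frac{\left(a + \left(6 + 15\right)\right) \left(A + \left(1 + a\right)\right)}{3} = 4 - \frac{\left(a + 21\right) \left(1 + A + a\right)}{3} = 4 - \frac{\left(21 + a\right) \left(1 + A + a\right)}{3}$)
$c{\left(-3,-3 \right)} 1 \left(-6\right) = \left(-3 - -21 - -22 - \frac{\left(-3\right)^{2}}{3} - \left(-1\right) \left(-3\right)\right) 1 \left(-6\right) = \left(-3 + 21 + 22 - 3 - 3\right) 1 \left(-6\right) = 34 \cdot 1 \left(-6\right) = 34 \left(-6\right) = -204$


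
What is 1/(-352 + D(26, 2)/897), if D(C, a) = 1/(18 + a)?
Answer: -17940/6314879 ≈ -0.0028409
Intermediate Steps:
1/(-352 + D(26, 2)/897) = 1/(-352 + 1/((18 + 2)*897)) = 1/(-352 + (1/897)/20) = 1/(-352 + (1/20)*(1/897)) = 1/(-352 + 1/17940) = 1/(-6314879/17940) = -17940/6314879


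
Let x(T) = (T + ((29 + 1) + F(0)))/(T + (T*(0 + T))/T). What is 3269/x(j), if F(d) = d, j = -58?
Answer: 13543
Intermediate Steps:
x(T) = (30 + T)/(2*T) (x(T) = (T + ((29 + 1) + 0))/(T + (T*(0 + T))/T) = (T + (30 + 0))/(T + (T*T)/T) = (T + 30)/(T + T²/T) = (30 + T)/(T + T) = (30 + T)/((2*T)) = (30 + T)*(1/(2*T)) = (30 + T)/(2*T))
3269/x(j) = 3269/(((½)*(30 - 58)/(-58))) = 3269/(((½)*(-1/58)*(-28))) = 3269/(7/29) = 3269*(29/7) = 13543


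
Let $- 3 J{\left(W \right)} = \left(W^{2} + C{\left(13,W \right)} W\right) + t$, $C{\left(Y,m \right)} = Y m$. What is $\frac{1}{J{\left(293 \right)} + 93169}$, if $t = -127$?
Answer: $- \frac{3}{922252} \approx -3.2529 \cdot 10^{-6}$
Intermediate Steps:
$J{\left(W \right)} = \frac{127}{3} - \frac{14 W^{2}}{3}$ ($J{\left(W \right)} = - \frac{\left(W^{2} + 13 W W\right) - 127}{3} = - \frac{\left(W^{2} + 13 W^{2}\right) - 127}{3} = - \frac{14 W^{2} - 127}{3} = - \frac{-127 + 14 W^{2}}{3} = \frac{127}{3} - \frac{14 W^{2}}{3}$)
$\frac{1}{J{\left(293 \right)} + 93169} = \frac{1}{\left(\frac{127}{3} - \frac{14 \cdot 293^{2}}{3}\right) + 93169} = \frac{1}{\left(\frac{127}{3} - \frac{1201886}{3}\right) + 93169} = \frac{1}{- \frac{1201759}{3} + 93169} = \frac{1}{- \frac{922252}{3}} = - \frac{3}{922252}$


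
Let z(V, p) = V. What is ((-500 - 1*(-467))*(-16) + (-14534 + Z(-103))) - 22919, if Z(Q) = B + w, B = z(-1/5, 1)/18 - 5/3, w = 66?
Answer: -3317461/90 ≈ -36861.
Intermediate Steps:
B = -151/90 (B = -1/5/18 - 5/3 = -1*1/5*(1/18) - 5*1/3 = -1/5*1/18 - 5/3 = -1/90 - 5/3 = -151/90 ≈ -1.6778)
Z(Q) = 5789/90 (Z(Q) = -151/90 + 66 = 5789/90)
((-500 - 1*(-467))*(-16) + (-14534 + Z(-103))) - 22919 = ((-500 - 1*(-467))*(-16) + (-14534 + 5789/90)) - 22919 = ((-500 + 467)*(-16) - 1302271/90) - 22919 = (-33*(-16) - 1302271/90) - 22919 = (528 - 1302271/90) - 22919 = -1254751/90 - 22919 = -3317461/90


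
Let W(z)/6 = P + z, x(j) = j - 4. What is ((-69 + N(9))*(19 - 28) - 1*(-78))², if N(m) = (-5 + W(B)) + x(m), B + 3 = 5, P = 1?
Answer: 288369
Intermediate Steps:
B = 2 (B = -3 + 5 = 2)
x(j) = -4 + j
W(z) = 6 + 6*z (W(z) = 6*(1 + z) = 6 + 6*z)
N(m) = 9 + m (N(m) = (-5 + (6 + 6*2)) + (-4 + m) = (-5 + (6 + 12)) + (-4 + m) = (-5 + 18) + (-4 + m) = 13 + (-4 + m) = 9 + m)
((-69 + N(9))*(19 - 28) - 1*(-78))² = ((-69 + (9 + 9))*(19 - 28) - 1*(-78))² = ((-69 + 18)*(-9) + 78)² = (-51*(-9) + 78)² = (459 + 78)² = 537² = 288369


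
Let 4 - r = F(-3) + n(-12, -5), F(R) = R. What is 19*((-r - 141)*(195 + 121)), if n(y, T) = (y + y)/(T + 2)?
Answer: -840560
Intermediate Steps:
n(y, T) = 2*y/(2 + T) (n(y, T) = (2*y)/(2 + T) = 2*y/(2 + T))
r = -1 (r = 4 - (-3 + 2*(-12)/(2 - 5)) = 4 - (-3 + 2*(-12)/(-3)) = 4 - (-3 + 2*(-12)*(-⅓)) = 4 - (-3 + 8) = 4 - 1*5 = 4 - 5 = -1)
19*((-r - 141)*(195 + 121)) = 19*((-1*(-1) - 141)*(195 + 121)) = 19*((1 - 141)*316) = 19*(-140*316) = 19*(-44240) = -840560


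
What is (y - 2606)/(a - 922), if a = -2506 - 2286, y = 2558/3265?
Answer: 4253016/9328105 ≈ 0.45594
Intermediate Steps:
y = 2558/3265 (y = 2558*(1/3265) = 2558/3265 ≈ 0.78346)
a = -4792
(y - 2606)/(a - 922) = (2558/3265 - 2606)/(-4792 - 922) = -8506032/3265/(-5714) = -8506032/3265*(-1/5714) = 4253016/9328105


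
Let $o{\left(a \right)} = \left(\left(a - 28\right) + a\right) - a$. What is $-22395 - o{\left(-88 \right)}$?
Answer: $-22279$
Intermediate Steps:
$o{\left(a \right)} = -28 + a$ ($o{\left(a \right)} = \left(\left(-28 + a\right) + a\right) - a = \left(-28 + 2 a\right) - a = -28 + a$)
$-22395 - o{\left(-88 \right)} = -22395 - \left(-28 - 88\right) = -22395 - -116 = -22395 + 116 = -22279$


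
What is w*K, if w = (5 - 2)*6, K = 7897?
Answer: 142146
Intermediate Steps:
w = 18 (w = 3*6 = 18)
w*K = 18*7897 = 142146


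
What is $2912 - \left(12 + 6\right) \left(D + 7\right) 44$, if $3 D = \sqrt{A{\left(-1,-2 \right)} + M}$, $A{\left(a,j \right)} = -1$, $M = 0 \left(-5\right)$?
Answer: $-2632 - 264 i \approx -2632.0 - 264.0 i$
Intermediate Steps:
$M = 0$
$D = \frac{i}{3}$ ($D = \frac{\sqrt{-1 + 0}}{3} = \frac{\sqrt{-1}}{3} = \frac{i}{3} \approx 0.33333 i$)
$2912 - \left(12 + 6\right) \left(D + 7\right) 44 = 2912 - \left(12 + 6\right) \left(\frac{i}{3} + 7\right) 44 = 2912 - 18 \left(7 + \frac{i}{3}\right) 44 = 2912 - \left(126 + 6 i\right) 44 = 2912 - \left(5544 + 264 i\right) = -2632 - 264 i$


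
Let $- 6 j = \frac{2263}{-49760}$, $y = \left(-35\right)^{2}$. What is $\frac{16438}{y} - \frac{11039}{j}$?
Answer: $- \frac{4037322504806}{2772175} \approx -1.4564 \cdot 10^{6}$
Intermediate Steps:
$y = 1225$
$j = \frac{2263}{298560}$ ($j = - \frac{2263 \frac{1}{-49760}}{6} = - \frac{2263 \left(- \frac{1}{49760}\right)}{6} = \left(- \frac{1}{6}\right) \left(- \frac{2263}{49760}\right) = \frac{2263}{298560} \approx 0.0075797$)
$\frac{16438}{y} - \frac{11039}{j} = \frac{16438}{1225} - \frac{11039}{\frac{2263}{298560}} = 16438 \cdot \frac{1}{1225} - \frac{3295803840}{2263} = \frac{16438}{1225} - \frac{3295803840}{2263} = - \frac{4037322504806}{2772175}$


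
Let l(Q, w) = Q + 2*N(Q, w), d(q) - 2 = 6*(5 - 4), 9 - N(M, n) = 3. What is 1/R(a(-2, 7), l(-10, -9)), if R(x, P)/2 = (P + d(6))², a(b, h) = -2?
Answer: 1/200 ≈ 0.0050000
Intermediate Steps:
N(M, n) = 6 (N(M, n) = 9 - 1*3 = 9 - 3 = 6)
d(q) = 8 (d(q) = 2 + 6*(5 - 4) = 2 + 6*1 = 2 + 6 = 8)
l(Q, w) = 12 + Q (l(Q, w) = Q + 2*6 = Q + 12 = 12 + Q)
R(x, P) = 2*(8 + P)² (R(x, P) = 2*(P + 8)² = 2*(8 + P)²)
1/R(a(-2, 7), l(-10, -9)) = 1/(2*(8 + (12 - 10))²) = 1/(2*(8 + 2)²) = 1/(2*10²) = 1/(2*100) = 1/200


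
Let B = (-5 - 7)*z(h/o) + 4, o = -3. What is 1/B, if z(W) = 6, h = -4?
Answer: -1/68 ≈ -0.014706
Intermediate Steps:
B = -68 (B = (-5 - 7)*6 + 4 = -12*6 + 4 = -72 + 4 = -68)
1/B = 1/(-68) = -1/68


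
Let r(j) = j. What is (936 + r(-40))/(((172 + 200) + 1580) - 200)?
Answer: 112/219 ≈ 0.51142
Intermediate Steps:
(936 + r(-40))/(((172 + 200) + 1580) - 200) = (936 - 40)/(((172 + 200) + 1580) - 200) = 896/((372 + 1580) - 200) = 896/(1952 - 200) = 896/1752 = 896*(1/1752) = 112/219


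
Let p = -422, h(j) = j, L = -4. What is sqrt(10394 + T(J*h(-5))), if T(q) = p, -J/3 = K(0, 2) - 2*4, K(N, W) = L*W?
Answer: 6*sqrt(277) ≈ 99.860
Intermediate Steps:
K(N, W) = -4*W
J = 48 (J = -3*(-4*2 - 2*4) = -3*(-8 - 8) = -3*(-16) = 48)
T(q) = -422
sqrt(10394 + T(J*h(-5))) = sqrt(10394 - 422) = sqrt(9972) = 6*sqrt(277)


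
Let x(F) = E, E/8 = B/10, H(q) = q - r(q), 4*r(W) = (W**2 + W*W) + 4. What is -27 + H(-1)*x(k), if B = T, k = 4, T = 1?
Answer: -29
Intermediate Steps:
r(W) = 1 + W**2/2 (r(W) = ((W**2 + W*W) + 4)/4 = ((W**2 + W**2) + 4)/4 = (2*W**2 + 4)/4 = (4 + 2*W**2)/4 = 1 + W**2/2)
B = 1
H(q) = -1 + q - q**2/2 (H(q) = q - (1 + q**2/2) = q + (-1 - q**2/2) = -1 + q - q**2/2)
E = 4/5 (E = 8*(1/10) = 4/5 ≈ 0.80000)
x(F) = 4/5
-27 + H(-1)*x(k) = -27 + (-1 - 1 - 1/2*(-1)**2)*(4/5) = -27 + (-1 - 1 - 1/2*1)*(4/5) = -27 + (-1 - 1 - 1/2)*(4/5) = -27 - 5/2*4/5 = -27 - 2 = -29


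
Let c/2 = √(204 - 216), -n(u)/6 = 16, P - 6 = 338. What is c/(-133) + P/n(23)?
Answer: -43/12 - 4*I*√3/133 ≈ -3.5833 - 0.052092*I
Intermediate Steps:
P = 344 (P = 6 + 338 = 344)
n(u) = -96 (n(u) = -6*16 = -96)
c = 4*I*√3 (c = 2*√(204 - 216) = 2*√(-12) = 2*(2*I*√3) = 4*I*√3 ≈ 6.9282*I)
c/(-133) + P/n(23) = (4*I*√3)/(-133) + 344/(-96) = (4*I*√3)*(-1/133) + 344*(-1/96) = -4*I*√3/133 - 43/12 = -43/12 - 4*I*√3/133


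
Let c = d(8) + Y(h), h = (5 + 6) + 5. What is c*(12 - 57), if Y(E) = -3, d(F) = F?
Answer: -225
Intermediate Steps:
h = 16 (h = 11 + 5 = 16)
c = 5 (c = 8 - 3 = 5)
c*(12 - 57) = 5*(12 - 57) = 5*(-45) = -225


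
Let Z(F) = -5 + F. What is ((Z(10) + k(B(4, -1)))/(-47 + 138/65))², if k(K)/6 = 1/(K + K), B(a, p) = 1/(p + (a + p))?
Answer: 511225/8508889 ≈ 0.060081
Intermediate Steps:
B(a, p) = 1/(a + 2*p)
k(K) = 3/K (k(K) = 6/(K + K) = 6/((2*K)) = 6*(1/(2*K)) = 3/K)
((Z(10) + k(B(4, -1)))/(-47 + 138/65))² = (((-5 + 10) + 3/(1/(4 + 2*(-1))))/(-47 + 138/65))² = ((5 + 3/(1/(4 - 2)))/(-47 + 138*(1/65)))² = ((5 + 3/(1/2))/(-47 + 138/65))² = ((5 + 3/(½))/(-2917/65))² = ((5 + 3*2)*(-65/2917))² = ((5 + 6)*(-65/2917))² = (11*(-65/2917))² = (-715/2917)² = 511225/8508889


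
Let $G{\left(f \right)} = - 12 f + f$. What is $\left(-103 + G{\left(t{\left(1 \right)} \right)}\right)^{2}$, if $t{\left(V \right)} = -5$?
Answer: $2304$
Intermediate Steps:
$G{\left(f \right)} = - 11 f$
$\left(-103 + G{\left(t{\left(1 \right)} \right)}\right)^{2} = \left(-103 - -55\right)^{2} = \left(-103 + 55\right)^{2} = \left(-48\right)^{2} = 2304$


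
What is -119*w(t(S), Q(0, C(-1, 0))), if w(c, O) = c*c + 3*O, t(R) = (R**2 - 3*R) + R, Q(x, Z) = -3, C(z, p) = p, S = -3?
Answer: -25704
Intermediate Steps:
t(R) = R**2 - 2*R
w(c, O) = c**2 + 3*O
-119*w(t(S), Q(0, C(-1, 0))) = -119*((-3*(-2 - 3))**2 + 3*(-3)) = -119*((-3*(-5))**2 - 9) = -119*(15**2 - 9) = -119*(225 - 9) = -119*216 = -25704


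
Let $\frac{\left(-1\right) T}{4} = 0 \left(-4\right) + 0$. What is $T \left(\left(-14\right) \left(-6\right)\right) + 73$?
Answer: $73$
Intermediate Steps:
$T = 0$ ($T = - 4 \left(0 \left(-4\right) + 0\right) = - 4 \left(0 + 0\right) = \left(-4\right) 0 = 0$)
$T \left(\left(-14\right) \left(-6\right)\right) + 73 = 0 \left(\left(-14\right) \left(-6\right)\right) + 73 = 0 \cdot 84 + 73 = 0 + 73 = 73$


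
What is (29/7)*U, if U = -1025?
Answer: -29725/7 ≈ -4246.4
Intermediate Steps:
(29/7)*U = (29/7)*(-1025) = -29725/7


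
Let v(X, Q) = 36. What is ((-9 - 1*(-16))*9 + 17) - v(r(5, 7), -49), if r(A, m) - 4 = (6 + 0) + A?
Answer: 44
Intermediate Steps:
r(A, m) = 10 + A (r(A, m) = 4 + ((6 + 0) + A) = 4 + (6 + A) = 10 + A)
((-9 - 1*(-16))*9 + 17) - v(r(5, 7), -49) = ((-9 - 1*(-16))*9 + 17) - 1*36 = ((-9 + 16)*9 + 17) - 36 = (7*9 + 17) - 36 = (63 + 17) - 36 = 80 - 36 = 44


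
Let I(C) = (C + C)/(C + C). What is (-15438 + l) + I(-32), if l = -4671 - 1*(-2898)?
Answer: -17210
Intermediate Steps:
l = -1773 (l = -4671 + 2898 = -1773)
I(C) = 1 (I(C) = (2*C)/((2*C)) = (2*C)*(1/(2*C)) = 1)
(-15438 + l) + I(-32) = (-15438 - 1773) + 1 = -17211 + 1 = -17210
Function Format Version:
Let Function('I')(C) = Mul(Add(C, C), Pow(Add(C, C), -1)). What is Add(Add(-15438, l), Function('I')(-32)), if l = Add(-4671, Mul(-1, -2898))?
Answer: -17210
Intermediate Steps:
l = -1773 (l = Add(-4671, 2898) = -1773)
Function('I')(C) = 1 (Function('I')(C) = Mul(Mul(2, C), Pow(Mul(2, C), -1)) = Mul(Mul(2, C), Mul(Rational(1, 2), Pow(C, -1))) = 1)
Add(Add(-15438, l), Function('I')(-32)) = Add(Add(-15438, -1773), 1) = Add(-17211, 1) = -17210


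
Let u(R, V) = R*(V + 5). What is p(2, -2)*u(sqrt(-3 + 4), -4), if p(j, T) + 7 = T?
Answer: -9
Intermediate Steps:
p(j, T) = -7 + T
u(R, V) = R*(5 + V)
p(2, -2)*u(sqrt(-3 + 4), -4) = (-7 - 2)*(sqrt(-3 + 4)*(5 - 4)) = -9*sqrt(1) = -9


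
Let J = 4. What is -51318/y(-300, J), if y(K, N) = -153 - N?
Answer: 51318/157 ≈ 326.87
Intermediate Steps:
-51318/y(-300, J) = -51318/(-153 - 1*4) = -51318/(-153 - 4) = -51318/(-157) = -51318*(-1/157) = 51318/157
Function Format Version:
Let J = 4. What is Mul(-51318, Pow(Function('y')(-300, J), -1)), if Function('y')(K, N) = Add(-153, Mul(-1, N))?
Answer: Rational(51318, 157) ≈ 326.87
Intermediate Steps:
Mul(-51318, Pow(Function('y')(-300, J), -1)) = Mul(-51318, Pow(Add(-153, Mul(-1, 4)), -1)) = Mul(-51318, Pow(Add(-153, -4), -1)) = Mul(-51318, Pow(-157, -1)) = Mul(-51318, Rational(-1, 157)) = Rational(51318, 157)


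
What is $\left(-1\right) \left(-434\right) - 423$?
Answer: $11$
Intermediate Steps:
$\left(-1\right) \left(-434\right) - 423 = 434 - 423 = 11$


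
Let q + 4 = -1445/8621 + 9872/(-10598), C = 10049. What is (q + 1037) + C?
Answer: 506205238367/45682679 ≈ 11081.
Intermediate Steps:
q = -232941027/45682679 (q = -4 + (-1445/8621 + 9872/(-10598)) = -4 + (-1445*1/8621 + 9872*(-1/10598)) = -4 + (-1445/8621 - 4936/5299) = -4 - 50210311/45682679 = -232941027/45682679 ≈ -5.0991)
(q + 1037) + C = (-232941027/45682679 + 1037) + 10049 = 47139997096/45682679 + 10049 = 506205238367/45682679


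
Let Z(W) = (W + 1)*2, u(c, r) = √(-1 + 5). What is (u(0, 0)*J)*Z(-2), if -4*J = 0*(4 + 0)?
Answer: 0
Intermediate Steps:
J = 0 (J = -0*(4 + 0) = -0*4 = -¼*0 = 0)
u(c, r) = 2 (u(c, r) = √4 = 2)
Z(W) = 2 + 2*W (Z(W) = (1 + W)*2 = 2 + 2*W)
(u(0, 0)*J)*Z(-2) = (2*0)*(2 + 2*(-2)) = 0*(2 - 4) = 0*(-2) = 0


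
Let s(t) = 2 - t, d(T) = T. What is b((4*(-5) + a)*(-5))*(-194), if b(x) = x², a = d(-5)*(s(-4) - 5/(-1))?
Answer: -27281250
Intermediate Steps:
a = -55 (a = -5*((2 - 1*(-4)) - 5/(-1)) = -5*((2 + 4) - 5*(-1)) = -5*(6 + 5) = -5*11 = -55)
b((4*(-5) + a)*(-5))*(-194) = ((4*(-5) - 55)*(-5))²*(-194) = ((-20 - 55)*(-5))²*(-194) = (-75*(-5))²*(-194) = 375²*(-194) = 140625*(-194) = -27281250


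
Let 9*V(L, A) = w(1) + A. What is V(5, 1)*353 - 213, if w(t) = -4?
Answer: -992/3 ≈ -330.67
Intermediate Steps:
V(L, A) = -4/9 + A/9 (V(L, A) = (-4 + A)/9 = -4/9 + A/9)
V(5, 1)*353 - 213 = (-4/9 + (⅑)*1)*353 - 213 = (-4/9 + ⅑)*353 - 213 = -⅓*353 - 213 = -353/3 - 213 = -992/3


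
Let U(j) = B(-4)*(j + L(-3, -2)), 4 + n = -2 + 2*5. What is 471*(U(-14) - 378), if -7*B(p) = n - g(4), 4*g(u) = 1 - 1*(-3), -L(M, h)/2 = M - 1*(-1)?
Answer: -1232136/7 ≈ -1.7602e+5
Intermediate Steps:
L(M, h) = -2 - 2*M (L(M, h) = -2*(M - 1*(-1)) = -2*(M + 1) = -2*(1 + M) = -2 - 2*M)
g(u) = 1 (g(u) = (1 - 1*(-3))/4 = (1 + 3)/4 = (¼)*4 = 1)
n = 4 (n = -4 + (-2 + 2*5) = -4 + (-2 + 10) = -4 + 8 = 4)
B(p) = -3/7 (B(p) = -(4 - 1*1)/7 = -(4 - 1)/7 = -⅐*3 = -3/7)
U(j) = -12/7 - 3*j/7 (U(j) = -3*(j + (-2 - 2*(-3)))/7 = -3*(j + (-2 + 6))/7 = -3*(j + 4)/7 = -3*(4 + j)/7 = -12/7 - 3*j/7)
471*(U(-14) - 378) = 471*((-12/7 - 3/7*(-14)) - 378) = 471*((-12/7 + 6) - 378) = 471*(30/7 - 378) = 471*(-2616/7) = -1232136/7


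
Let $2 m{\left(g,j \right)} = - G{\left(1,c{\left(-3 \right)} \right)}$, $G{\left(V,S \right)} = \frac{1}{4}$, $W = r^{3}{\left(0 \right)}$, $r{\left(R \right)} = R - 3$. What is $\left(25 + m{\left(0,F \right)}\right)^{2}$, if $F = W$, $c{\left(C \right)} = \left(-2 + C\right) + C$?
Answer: $\frac{39601}{64} \approx 618.77$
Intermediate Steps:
$r{\left(R \right)} = -3 + R$
$c{\left(C \right)} = -2 + 2 C$
$W = -27$ ($W = \left(-3 + 0\right)^{3} = \left(-3\right)^{3} = -27$)
$F = -27$
$G{\left(V,S \right)} = \frac{1}{4}$
$m{\left(g,j \right)} = - \frac{1}{8}$ ($m{\left(g,j \right)} = \frac{\left(-1\right) \frac{1}{4}}{2} = \frac{1}{2} \left(- \frac{1}{4}\right) = - \frac{1}{8}$)
$\left(25 + m{\left(0,F \right)}\right)^{2} = \left(25 - \frac{1}{8}\right)^{2} = \left(\frac{199}{8}\right)^{2} = \frac{39601}{64}$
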